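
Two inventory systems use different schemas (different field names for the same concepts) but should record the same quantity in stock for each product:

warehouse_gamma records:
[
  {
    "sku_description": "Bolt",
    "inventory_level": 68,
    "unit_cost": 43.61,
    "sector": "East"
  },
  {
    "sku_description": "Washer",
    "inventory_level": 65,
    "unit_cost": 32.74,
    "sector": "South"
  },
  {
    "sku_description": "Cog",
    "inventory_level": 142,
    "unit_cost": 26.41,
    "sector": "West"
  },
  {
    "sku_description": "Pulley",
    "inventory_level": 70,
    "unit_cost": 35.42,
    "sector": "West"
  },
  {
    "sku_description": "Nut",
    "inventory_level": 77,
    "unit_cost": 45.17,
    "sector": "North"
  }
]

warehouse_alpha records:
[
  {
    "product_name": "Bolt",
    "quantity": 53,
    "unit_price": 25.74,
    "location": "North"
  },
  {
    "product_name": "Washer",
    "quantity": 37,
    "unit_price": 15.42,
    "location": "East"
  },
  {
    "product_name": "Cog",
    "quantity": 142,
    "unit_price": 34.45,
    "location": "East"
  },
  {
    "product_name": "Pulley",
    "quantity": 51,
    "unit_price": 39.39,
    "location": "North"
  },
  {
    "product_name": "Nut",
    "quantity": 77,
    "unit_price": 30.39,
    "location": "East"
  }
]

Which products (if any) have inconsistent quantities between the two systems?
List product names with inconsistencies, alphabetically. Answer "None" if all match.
Bolt, Pulley, Washer

Schema mappings:
- "sku_description" (warehouse_gamma) = "product_name" (warehouse_alpha) = product name
- "inventory_level" (warehouse_gamma) = "quantity" (warehouse_alpha) = quantity

Comparison:
  Bolt: 68 vs 53 - MISMATCH
  Washer: 65 vs 37 - MISMATCH
  Cog: 142 vs 142 - MATCH
  Pulley: 70 vs 51 - MISMATCH
  Nut: 77 vs 77 - MATCH

Products with inconsistencies: Bolt, Pulley, Washer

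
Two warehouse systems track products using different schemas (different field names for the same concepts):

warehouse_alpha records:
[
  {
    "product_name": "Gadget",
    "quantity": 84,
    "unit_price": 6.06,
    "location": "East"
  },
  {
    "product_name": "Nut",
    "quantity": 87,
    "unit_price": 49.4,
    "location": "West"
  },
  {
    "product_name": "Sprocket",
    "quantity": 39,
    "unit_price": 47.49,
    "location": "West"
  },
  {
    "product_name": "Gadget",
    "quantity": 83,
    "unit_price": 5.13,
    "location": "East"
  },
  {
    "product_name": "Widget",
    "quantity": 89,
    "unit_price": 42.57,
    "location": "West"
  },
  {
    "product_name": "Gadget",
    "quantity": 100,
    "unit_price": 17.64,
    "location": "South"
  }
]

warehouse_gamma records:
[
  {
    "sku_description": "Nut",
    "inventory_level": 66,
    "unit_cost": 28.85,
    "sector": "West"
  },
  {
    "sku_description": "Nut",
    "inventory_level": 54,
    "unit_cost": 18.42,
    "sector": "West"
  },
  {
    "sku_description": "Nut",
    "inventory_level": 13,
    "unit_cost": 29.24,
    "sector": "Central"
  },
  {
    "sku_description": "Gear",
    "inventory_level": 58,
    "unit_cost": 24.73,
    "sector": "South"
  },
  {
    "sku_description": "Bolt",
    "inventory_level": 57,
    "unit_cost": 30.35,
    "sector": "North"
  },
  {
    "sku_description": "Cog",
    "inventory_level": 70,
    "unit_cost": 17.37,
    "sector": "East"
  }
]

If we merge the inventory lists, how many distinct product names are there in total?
7

Schema mapping: "product_name" (warehouse_alpha) = "sku_description" (warehouse_gamma) = product name

Products in warehouse_alpha: ['Gadget', 'Nut', 'Sprocket', 'Widget']
Products in warehouse_gamma: ['Bolt', 'Cog', 'Gear', 'Nut']

Union (unique products): ['Bolt', 'Cog', 'Gadget', 'Gear', 'Nut', 'Sprocket', 'Widget']
Count: 7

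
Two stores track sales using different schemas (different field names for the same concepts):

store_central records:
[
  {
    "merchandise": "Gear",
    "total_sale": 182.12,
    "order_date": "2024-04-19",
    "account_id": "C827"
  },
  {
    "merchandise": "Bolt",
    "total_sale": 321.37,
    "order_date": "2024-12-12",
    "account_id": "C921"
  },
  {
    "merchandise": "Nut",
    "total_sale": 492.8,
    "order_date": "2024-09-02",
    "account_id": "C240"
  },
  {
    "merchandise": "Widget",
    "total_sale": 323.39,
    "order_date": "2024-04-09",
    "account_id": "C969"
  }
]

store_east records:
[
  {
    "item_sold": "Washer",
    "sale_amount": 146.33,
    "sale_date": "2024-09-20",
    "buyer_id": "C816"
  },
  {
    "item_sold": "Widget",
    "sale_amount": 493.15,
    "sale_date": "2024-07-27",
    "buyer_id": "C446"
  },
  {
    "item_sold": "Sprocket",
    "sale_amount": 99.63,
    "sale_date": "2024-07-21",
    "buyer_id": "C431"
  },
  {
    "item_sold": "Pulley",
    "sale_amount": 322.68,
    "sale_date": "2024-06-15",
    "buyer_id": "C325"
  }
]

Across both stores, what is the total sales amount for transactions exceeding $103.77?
2281.84

Schema mapping: "total_sale" (store_central) = "sale_amount" (store_east) = sale amount

Sum of sales > $103.77 in store_central: 1319.68
Sum of sales > $103.77 in store_east: 962.16

Total: 1319.68 + 962.16 = 2281.84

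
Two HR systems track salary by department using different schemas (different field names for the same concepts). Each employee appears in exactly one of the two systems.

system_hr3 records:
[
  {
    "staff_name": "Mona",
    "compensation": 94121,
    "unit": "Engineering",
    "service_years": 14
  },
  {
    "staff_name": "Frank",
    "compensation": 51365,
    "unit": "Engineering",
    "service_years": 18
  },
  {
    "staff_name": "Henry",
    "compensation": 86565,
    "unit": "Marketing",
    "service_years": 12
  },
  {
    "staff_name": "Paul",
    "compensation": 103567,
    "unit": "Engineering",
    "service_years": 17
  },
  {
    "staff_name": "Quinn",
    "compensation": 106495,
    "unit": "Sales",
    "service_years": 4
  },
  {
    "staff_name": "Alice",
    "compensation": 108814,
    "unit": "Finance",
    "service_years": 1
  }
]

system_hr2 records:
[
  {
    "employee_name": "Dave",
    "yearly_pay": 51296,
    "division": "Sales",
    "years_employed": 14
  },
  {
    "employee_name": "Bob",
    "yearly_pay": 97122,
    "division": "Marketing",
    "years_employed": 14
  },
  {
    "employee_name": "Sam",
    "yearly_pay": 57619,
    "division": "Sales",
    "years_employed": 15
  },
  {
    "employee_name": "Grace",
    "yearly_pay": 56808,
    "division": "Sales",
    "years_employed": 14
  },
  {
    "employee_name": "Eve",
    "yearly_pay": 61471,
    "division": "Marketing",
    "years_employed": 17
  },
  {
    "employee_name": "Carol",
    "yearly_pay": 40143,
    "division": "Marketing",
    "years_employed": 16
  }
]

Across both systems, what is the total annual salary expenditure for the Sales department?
272218

Schema mappings:
- "unit" (system_hr3) = "division" (system_hr2) = department
- "compensation" (system_hr3) = "yearly_pay" (system_hr2) = salary

Sales salaries from system_hr3: 106495
Sales salaries from system_hr2: 165723

Total: 106495 + 165723 = 272218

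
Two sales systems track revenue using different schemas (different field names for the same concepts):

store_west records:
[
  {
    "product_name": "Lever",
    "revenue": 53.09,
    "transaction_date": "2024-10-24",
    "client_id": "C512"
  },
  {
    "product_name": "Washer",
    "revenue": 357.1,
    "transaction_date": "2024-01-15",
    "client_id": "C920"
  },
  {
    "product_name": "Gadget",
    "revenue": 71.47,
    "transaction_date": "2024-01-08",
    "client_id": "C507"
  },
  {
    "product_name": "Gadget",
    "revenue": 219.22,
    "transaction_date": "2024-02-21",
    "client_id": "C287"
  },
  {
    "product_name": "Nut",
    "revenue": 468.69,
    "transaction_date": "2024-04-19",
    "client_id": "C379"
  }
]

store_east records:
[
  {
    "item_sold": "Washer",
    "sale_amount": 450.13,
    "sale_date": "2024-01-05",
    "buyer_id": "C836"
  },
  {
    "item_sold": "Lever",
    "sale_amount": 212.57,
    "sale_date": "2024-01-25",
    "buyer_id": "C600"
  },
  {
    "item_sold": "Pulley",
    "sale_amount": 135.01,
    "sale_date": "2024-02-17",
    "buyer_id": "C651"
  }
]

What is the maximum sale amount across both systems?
468.69

Reconcile: "revenue" (store_west) = "sale_amount" (store_east) = sale amount

Maximum in store_west: 468.69
Maximum in store_east: 450.13

Overall maximum: max(468.69, 450.13) = 468.69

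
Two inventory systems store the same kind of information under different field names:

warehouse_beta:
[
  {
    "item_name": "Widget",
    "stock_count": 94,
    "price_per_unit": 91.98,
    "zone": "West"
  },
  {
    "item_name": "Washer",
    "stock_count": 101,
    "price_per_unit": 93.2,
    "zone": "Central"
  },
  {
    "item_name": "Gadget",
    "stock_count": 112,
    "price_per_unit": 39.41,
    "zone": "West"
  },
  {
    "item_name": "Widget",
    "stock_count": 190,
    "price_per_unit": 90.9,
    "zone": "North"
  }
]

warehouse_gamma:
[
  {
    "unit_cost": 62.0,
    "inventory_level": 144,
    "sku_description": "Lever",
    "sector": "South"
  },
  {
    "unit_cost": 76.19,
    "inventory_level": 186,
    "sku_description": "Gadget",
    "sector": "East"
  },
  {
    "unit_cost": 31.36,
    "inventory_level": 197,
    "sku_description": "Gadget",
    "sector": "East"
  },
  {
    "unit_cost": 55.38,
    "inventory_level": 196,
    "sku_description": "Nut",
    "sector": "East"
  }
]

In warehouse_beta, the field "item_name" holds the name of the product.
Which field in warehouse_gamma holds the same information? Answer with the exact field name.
sku_description

In warehouse_beta, "item_name" holds the name of the product.
The fields in warehouse_gamma are: "unit_cost", "inventory_level", "sku_description", "sector".
"sku_description" is the match: the name refers to the same concept and its values are product-name strings (e.g. 'Gadget', 'Lever').
The other fields ("unit_cost", "inventory_level", "sector") hold different kinds of data.

So "item_name" in warehouse_beta corresponds to "sku_description" in warehouse_gamma.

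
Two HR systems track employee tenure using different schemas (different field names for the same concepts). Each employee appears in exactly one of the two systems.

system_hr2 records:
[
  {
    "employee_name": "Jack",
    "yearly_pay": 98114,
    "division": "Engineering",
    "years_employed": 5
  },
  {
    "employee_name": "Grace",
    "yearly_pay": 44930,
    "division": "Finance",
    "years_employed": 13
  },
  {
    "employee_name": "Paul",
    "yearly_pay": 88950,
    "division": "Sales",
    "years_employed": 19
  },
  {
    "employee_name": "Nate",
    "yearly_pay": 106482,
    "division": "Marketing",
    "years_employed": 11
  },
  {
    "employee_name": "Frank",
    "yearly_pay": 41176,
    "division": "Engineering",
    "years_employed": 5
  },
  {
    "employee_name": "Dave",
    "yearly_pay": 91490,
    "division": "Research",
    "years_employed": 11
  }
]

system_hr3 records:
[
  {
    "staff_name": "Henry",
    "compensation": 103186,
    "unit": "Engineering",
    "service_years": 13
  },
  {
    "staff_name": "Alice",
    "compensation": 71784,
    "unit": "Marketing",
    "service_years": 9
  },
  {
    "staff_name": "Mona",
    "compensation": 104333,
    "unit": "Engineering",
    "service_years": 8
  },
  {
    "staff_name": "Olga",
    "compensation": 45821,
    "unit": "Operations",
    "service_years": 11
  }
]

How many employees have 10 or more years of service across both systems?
6

Reconcile schemas: "years_employed" (system_hr2) = "service_years" (system_hr3) = years of service

From system_hr2: 4 employees with >= 10 years
From system_hr3: 2 employees with >= 10 years

Total: 4 + 2 = 6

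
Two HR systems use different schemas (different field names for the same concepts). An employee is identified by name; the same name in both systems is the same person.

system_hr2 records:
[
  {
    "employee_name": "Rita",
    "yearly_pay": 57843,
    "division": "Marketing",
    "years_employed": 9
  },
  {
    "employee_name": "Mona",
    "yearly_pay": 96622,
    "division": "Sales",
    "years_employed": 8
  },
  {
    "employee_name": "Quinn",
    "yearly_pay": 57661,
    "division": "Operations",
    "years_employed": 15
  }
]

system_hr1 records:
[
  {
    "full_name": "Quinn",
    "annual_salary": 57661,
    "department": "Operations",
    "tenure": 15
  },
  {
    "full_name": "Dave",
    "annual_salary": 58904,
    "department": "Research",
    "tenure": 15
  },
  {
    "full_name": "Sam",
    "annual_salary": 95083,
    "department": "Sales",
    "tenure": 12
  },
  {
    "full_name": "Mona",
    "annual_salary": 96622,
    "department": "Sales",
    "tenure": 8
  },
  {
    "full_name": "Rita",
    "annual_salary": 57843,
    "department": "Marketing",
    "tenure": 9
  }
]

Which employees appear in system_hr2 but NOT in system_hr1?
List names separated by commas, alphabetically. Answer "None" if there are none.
None

Schema mapping: "employee_name" (system_hr2) = "full_name" (system_hr1) = employee name

Names in system_hr2: ['Mona', 'Quinn', 'Rita']
Names in system_hr1: ['Dave', 'Mona', 'Quinn', 'Rita', 'Sam']

In system_hr2 but not system_hr1: None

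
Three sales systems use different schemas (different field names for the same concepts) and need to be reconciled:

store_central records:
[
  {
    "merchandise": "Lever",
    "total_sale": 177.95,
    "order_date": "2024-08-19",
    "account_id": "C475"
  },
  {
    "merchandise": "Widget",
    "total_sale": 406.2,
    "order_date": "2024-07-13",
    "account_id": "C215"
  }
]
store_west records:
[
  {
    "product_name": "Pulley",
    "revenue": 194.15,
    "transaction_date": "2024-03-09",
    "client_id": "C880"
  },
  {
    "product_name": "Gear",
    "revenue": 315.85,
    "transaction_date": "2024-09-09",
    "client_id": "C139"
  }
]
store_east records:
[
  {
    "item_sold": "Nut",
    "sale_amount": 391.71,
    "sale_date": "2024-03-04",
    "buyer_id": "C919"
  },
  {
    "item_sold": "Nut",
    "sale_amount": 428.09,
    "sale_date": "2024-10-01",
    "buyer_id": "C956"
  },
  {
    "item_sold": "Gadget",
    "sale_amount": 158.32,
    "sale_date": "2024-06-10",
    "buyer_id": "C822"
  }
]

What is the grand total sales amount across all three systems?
2072.27

Schema reconciliation - all amount fields map to sale amount:

store_central (total_sale): 584.15
store_west (revenue): 510.0
store_east (sale_amount): 978.12

Grand total: 2072.27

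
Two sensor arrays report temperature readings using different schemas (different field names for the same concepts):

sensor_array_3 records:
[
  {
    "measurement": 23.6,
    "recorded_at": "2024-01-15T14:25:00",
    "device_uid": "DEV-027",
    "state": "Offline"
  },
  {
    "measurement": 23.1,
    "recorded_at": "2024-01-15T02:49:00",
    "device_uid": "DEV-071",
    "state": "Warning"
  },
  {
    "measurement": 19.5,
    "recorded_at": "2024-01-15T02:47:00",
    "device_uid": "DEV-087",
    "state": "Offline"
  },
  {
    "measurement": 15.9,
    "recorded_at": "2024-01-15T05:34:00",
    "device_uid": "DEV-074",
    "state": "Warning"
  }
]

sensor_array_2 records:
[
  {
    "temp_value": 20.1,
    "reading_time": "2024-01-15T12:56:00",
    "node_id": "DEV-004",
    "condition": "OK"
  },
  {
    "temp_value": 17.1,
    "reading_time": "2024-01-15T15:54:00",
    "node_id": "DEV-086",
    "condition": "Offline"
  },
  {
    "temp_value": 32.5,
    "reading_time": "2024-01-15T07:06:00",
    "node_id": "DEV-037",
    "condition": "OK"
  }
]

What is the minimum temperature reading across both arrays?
15.9

Schema mapping: "measurement" (sensor_array_3) = "temp_value" (sensor_array_2) = temperature reading

Minimum in sensor_array_3: 15.9
Minimum in sensor_array_2: 17.1

Overall minimum: min(15.9, 17.1) = 15.9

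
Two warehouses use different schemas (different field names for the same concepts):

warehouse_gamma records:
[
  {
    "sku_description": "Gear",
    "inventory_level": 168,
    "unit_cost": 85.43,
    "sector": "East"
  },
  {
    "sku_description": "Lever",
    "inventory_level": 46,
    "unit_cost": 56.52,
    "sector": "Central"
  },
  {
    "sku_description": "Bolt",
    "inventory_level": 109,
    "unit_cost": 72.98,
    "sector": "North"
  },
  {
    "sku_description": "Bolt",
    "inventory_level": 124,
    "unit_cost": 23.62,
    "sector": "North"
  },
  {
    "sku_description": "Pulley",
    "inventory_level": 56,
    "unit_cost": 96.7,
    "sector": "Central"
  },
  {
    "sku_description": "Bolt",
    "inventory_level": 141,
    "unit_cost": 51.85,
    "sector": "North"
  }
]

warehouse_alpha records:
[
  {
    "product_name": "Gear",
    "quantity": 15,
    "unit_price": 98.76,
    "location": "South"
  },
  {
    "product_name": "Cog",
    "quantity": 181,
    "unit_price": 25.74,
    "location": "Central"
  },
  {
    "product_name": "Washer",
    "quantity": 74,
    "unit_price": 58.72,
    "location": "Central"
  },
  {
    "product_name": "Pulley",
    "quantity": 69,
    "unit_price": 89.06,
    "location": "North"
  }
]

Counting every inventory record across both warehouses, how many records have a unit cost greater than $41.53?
8

Schema mapping: "unit_cost" (warehouse_gamma) = "unit_price" (warehouse_alpha) = unit cost

Records > $41.53 in warehouse_gamma: 5
Records > $41.53 in warehouse_alpha: 3

Total count: 5 + 3 = 8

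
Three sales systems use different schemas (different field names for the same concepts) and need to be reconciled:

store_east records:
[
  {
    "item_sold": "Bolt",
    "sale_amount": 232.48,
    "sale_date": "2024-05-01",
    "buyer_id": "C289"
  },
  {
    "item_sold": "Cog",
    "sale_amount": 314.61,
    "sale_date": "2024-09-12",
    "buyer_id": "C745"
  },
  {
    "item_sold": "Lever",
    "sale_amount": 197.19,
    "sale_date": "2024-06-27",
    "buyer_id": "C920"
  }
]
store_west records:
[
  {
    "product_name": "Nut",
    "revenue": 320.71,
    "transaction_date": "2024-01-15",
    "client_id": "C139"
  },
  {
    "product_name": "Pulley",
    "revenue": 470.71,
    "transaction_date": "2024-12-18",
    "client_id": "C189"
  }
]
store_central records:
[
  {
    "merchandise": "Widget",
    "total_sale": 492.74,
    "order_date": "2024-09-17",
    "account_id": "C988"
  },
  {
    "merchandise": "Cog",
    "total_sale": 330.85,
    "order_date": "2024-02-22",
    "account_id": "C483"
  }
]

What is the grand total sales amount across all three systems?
2359.29

Schema reconciliation - all amount fields map to sale amount:

store_east (sale_amount): 744.28
store_west (revenue): 791.42
store_central (total_sale): 823.59

Grand total: 2359.29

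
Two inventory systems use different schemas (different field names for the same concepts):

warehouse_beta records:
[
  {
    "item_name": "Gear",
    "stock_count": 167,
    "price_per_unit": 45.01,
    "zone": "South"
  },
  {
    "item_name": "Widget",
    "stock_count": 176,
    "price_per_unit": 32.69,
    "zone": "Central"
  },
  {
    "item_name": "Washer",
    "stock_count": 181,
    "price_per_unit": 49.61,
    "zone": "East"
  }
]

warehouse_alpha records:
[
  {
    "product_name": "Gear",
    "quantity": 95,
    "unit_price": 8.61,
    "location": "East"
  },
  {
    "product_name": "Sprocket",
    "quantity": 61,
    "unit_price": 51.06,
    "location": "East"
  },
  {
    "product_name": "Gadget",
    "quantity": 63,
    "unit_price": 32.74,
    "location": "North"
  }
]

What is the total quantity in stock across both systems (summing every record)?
743

To reconcile these schemas, identify the field holding the quantity in stock in each system:
1. In warehouse_beta it is "stock_count"
2. In warehouse_alpha it is "quantity"

From warehouse_beta: 167 + 176 + 181 = 524
From warehouse_alpha: 95 + 61 + 63 = 219

Total: 524 + 219 = 743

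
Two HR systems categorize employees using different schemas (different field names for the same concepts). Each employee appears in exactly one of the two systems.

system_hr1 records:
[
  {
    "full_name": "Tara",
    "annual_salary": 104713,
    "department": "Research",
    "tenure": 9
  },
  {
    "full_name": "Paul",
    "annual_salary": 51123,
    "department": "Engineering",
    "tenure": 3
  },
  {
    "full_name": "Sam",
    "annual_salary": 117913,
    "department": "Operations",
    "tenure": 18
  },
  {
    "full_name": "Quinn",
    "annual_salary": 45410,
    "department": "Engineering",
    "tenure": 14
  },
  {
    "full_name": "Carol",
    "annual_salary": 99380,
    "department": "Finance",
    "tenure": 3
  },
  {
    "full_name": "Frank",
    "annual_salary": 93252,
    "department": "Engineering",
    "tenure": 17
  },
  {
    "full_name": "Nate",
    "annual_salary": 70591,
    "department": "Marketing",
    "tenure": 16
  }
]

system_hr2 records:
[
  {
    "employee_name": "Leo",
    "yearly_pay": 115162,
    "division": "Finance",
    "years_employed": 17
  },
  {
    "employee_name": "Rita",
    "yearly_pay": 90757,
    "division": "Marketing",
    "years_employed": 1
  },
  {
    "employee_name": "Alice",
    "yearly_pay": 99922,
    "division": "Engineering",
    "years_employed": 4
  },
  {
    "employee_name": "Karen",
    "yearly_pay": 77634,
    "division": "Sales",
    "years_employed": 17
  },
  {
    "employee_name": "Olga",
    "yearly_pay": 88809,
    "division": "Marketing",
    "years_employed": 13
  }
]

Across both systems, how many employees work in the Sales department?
1

Schema mapping: "department" (system_hr1) = "division" (system_hr2) = department

Sales employees in system_hr1: 0
Sales employees in system_hr2: 1

Total in Sales: 0 + 1 = 1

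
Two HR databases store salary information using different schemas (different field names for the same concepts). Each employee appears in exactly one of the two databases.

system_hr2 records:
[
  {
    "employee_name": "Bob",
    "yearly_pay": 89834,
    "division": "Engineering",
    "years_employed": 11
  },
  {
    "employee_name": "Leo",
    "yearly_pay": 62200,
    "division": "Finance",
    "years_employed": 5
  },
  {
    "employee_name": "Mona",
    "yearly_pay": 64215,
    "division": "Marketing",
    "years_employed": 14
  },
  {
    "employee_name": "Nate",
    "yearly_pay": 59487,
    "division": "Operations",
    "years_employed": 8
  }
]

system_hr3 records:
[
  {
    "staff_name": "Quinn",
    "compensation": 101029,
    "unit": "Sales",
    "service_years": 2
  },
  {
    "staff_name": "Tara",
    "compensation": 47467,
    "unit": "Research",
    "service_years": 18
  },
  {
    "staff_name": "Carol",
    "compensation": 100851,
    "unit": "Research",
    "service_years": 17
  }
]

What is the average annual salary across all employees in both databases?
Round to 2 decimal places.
75011.86

Schema mapping: "yearly_pay" (system_hr2) = "compensation" (system_hr3) = annual salary

All salaries: [89834, 62200, 64215, 59487, 101029, 47467, 100851]
Sum: 525083
Count: 7
Average: 525083 / 7 = 75011.86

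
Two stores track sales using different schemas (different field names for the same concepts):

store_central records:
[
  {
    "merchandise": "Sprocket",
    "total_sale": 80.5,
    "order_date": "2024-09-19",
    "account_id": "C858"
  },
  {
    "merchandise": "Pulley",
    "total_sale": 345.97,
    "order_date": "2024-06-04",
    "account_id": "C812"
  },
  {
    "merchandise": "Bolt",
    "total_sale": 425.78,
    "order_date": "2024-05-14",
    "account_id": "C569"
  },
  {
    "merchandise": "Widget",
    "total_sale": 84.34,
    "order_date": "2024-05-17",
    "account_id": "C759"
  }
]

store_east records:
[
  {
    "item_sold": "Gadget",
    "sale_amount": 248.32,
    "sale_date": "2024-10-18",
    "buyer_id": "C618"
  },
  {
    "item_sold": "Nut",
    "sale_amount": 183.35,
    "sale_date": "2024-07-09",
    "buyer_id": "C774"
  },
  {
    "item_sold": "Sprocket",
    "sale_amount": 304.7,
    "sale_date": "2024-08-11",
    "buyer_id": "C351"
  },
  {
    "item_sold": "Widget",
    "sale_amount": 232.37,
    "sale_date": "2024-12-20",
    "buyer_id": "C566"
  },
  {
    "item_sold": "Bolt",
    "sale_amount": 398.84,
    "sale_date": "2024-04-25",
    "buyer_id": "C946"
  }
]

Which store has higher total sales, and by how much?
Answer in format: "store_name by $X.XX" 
store_east by $430.99

Schema mapping: "total_sale" (store_central) = "sale_amount" (store_east) = sale amount

Total for store_central: 936.59
Total for store_east: 1367.58

Difference: |936.59 - 1367.58| = 430.99
store_east has higher sales by $430.99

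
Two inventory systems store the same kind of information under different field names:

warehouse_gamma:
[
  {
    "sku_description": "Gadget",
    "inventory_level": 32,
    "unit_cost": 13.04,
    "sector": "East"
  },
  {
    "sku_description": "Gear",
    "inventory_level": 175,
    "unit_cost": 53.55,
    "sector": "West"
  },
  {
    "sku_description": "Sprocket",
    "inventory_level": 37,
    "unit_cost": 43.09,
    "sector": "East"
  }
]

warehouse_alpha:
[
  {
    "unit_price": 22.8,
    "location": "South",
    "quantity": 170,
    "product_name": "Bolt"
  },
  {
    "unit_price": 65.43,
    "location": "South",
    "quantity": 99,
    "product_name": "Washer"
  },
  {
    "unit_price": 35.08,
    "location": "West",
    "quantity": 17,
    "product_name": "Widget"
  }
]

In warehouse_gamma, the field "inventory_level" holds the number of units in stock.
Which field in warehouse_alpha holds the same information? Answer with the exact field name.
quantity

In warehouse_gamma, "inventory_level" holds the number of units in stock.
The fields in warehouse_alpha are: "unit_price", "location", "quantity", "product_name".
"quantity" is the match: the name refers to the same concept and its values are whole-number counts (e.g. 170, 99).
The other fields ("unit_price", "location", "product_name") hold different kinds of data.

So "inventory_level" in warehouse_gamma corresponds to "quantity" in warehouse_alpha.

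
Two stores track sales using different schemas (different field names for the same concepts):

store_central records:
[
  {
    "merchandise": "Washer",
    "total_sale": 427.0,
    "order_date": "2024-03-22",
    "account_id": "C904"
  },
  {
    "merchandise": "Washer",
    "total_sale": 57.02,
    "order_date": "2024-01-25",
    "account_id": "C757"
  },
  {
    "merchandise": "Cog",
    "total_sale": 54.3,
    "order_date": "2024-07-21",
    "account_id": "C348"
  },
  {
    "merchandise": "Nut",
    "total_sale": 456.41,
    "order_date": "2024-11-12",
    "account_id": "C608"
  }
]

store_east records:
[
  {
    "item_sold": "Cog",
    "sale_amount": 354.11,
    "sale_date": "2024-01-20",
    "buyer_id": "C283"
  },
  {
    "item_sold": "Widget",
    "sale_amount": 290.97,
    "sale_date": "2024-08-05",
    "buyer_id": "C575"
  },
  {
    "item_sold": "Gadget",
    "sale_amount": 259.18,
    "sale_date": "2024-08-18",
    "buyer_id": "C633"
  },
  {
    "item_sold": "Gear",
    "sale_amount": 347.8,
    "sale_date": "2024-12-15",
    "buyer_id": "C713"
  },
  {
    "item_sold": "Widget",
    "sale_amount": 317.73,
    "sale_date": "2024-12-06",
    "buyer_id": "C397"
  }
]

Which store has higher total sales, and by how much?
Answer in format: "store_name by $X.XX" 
store_east by $575.06

Schema mapping: "total_sale" (store_central) = "sale_amount" (store_east) = sale amount

Total for store_central: 994.73
Total for store_east: 1569.79

Difference: |994.73 - 1569.79| = 575.06
store_east has higher sales by $575.06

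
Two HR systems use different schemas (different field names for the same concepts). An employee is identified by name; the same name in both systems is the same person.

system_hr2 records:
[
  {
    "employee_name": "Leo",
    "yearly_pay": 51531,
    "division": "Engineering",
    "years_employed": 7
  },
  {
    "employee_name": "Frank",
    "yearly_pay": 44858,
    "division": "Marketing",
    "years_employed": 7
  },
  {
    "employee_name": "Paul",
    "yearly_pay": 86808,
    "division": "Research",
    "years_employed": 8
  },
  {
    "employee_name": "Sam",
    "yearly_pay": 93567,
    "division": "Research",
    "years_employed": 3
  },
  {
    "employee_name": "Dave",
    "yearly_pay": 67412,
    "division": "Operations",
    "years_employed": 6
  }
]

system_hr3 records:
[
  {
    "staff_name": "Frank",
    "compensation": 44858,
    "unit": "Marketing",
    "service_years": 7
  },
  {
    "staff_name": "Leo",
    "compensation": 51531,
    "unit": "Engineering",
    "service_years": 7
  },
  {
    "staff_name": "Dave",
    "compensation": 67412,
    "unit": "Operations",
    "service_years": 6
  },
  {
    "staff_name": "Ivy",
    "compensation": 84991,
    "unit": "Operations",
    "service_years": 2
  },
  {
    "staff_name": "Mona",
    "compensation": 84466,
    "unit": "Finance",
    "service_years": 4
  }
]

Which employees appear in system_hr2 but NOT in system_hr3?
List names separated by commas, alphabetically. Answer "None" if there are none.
Paul, Sam

Schema mapping: "employee_name" (system_hr2) = "staff_name" (system_hr3) = employee name

Names in system_hr2: ['Dave', 'Frank', 'Leo', 'Paul', 'Sam']
Names in system_hr3: ['Dave', 'Frank', 'Ivy', 'Leo', 'Mona']

In system_hr2 but not system_hr3: ['Paul', 'Sam']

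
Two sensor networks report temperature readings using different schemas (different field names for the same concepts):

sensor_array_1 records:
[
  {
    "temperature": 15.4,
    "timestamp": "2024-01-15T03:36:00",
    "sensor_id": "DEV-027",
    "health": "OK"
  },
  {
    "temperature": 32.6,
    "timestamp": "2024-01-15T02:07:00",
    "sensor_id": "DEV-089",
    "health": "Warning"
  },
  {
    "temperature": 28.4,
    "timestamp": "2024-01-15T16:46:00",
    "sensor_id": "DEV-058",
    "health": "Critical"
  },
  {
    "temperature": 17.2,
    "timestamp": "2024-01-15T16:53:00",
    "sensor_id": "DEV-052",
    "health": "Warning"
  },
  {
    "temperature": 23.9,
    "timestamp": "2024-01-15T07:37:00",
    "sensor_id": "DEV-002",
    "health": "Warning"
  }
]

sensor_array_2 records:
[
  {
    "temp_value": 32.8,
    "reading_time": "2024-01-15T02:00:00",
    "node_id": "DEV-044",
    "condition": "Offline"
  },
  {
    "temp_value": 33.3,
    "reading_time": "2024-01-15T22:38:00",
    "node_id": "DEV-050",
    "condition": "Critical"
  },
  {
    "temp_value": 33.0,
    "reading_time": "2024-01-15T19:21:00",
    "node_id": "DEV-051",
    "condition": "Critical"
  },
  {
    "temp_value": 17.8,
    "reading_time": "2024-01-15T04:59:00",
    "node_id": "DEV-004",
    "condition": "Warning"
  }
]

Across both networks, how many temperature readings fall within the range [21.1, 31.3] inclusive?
2

Schema mapping: "temperature" (sensor_array_1) = "temp_value" (sensor_array_2) = temperature

Readings in [21.1, 31.3] from sensor_array_1: 2
Readings in [21.1, 31.3] from sensor_array_2: 0

Total count: 2 + 0 = 2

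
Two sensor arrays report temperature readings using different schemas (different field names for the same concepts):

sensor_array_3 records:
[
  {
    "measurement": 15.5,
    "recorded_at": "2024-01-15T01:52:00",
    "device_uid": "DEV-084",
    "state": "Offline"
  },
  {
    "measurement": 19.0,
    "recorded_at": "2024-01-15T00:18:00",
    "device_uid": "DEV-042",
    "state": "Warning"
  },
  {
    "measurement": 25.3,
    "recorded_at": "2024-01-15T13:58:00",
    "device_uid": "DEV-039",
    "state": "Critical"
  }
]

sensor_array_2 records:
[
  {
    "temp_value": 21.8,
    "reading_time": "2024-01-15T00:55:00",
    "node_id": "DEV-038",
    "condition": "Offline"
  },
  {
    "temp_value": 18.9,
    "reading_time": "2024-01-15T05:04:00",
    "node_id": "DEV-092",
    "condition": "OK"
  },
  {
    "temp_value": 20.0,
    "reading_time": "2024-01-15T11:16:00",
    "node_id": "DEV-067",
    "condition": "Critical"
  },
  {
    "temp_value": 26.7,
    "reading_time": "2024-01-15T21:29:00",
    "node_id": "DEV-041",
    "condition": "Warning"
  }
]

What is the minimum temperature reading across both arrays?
15.5

Schema mapping: "measurement" (sensor_array_3) = "temp_value" (sensor_array_2) = temperature reading

Minimum in sensor_array_3: 15.5
Minimum in sensor_array_2: 18.9

Overall minimum: min(15.5, 18.9) = 15.5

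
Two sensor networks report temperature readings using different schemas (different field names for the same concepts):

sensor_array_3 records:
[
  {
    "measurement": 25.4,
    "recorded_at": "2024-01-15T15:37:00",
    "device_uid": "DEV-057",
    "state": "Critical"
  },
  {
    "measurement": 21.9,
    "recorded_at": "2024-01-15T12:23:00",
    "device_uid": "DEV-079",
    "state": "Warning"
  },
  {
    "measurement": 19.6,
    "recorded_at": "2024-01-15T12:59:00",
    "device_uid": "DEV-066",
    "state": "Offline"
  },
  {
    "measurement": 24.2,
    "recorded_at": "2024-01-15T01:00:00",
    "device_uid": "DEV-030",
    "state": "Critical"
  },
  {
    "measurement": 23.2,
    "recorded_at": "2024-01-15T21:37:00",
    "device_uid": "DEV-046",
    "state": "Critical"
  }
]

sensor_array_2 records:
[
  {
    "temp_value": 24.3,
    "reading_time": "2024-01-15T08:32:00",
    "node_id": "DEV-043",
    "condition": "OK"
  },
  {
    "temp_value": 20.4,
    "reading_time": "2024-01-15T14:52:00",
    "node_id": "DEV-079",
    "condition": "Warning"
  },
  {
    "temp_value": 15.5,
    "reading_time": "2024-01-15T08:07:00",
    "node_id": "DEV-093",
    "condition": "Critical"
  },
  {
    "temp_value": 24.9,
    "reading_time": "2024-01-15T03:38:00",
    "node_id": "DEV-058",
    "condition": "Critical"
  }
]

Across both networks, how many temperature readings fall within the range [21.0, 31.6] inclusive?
6

Schema mapping: "measurement" (sensor_array_3) = "temp_value" (sensor_array_2) = temperature

Readings in [21.0, 31.6] from sensor_array_3: 4
Readings in [21.0, 31.6] from sensor_array_2: 2

Total count: 4 + 2 = 6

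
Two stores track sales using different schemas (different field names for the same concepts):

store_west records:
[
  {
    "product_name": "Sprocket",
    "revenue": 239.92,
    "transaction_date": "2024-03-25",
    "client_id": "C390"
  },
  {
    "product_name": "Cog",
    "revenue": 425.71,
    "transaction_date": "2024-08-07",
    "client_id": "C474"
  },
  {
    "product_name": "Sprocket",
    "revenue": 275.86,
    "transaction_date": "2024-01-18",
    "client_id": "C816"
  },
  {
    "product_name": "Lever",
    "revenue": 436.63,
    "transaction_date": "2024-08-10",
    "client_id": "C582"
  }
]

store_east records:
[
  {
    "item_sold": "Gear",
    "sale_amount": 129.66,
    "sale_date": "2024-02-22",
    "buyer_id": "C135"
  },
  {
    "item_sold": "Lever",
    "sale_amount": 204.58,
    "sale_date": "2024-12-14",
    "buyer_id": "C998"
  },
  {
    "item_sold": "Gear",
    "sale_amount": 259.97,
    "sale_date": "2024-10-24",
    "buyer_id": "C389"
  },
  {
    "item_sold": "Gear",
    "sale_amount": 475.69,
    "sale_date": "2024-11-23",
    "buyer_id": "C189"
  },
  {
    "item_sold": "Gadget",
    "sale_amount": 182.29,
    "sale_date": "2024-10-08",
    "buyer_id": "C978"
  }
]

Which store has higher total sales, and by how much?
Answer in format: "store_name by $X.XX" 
store_west by $125.93

Schema mapping: "revenue" (store_west) = "sale_amount" (store_east) = sale amount

Total for store_west: 1378.12
Total for store_east: 1252.19

Difference: |1378.12 - 1252.19| = 125.93
store_west has higher sales by $125.93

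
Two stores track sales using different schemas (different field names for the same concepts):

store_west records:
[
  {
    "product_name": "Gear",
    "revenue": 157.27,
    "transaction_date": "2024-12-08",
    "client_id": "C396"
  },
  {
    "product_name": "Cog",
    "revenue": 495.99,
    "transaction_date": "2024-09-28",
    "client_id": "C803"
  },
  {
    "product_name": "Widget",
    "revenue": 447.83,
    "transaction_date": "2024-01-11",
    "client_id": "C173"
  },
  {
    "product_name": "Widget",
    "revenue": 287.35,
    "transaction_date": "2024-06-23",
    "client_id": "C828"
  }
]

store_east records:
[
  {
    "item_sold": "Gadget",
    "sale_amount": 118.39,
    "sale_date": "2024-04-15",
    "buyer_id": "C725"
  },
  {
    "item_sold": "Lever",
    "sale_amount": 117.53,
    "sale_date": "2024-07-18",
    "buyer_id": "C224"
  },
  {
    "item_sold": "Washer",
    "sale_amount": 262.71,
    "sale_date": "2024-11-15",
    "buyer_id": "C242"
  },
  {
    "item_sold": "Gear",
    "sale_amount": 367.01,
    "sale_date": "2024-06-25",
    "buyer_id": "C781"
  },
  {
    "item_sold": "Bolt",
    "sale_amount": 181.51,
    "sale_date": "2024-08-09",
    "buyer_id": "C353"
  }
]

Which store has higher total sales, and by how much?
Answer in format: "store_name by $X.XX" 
store_west by $341.29

Schema mapping: "revenue" (store_west) = "sale_amount" (store_east) = sale amount

Total for store_west: 1388.44
Total for store_east: 1047.15

Difference: |1388.44 - 1047.15| = 341.29
store_west has higher sales by $341.29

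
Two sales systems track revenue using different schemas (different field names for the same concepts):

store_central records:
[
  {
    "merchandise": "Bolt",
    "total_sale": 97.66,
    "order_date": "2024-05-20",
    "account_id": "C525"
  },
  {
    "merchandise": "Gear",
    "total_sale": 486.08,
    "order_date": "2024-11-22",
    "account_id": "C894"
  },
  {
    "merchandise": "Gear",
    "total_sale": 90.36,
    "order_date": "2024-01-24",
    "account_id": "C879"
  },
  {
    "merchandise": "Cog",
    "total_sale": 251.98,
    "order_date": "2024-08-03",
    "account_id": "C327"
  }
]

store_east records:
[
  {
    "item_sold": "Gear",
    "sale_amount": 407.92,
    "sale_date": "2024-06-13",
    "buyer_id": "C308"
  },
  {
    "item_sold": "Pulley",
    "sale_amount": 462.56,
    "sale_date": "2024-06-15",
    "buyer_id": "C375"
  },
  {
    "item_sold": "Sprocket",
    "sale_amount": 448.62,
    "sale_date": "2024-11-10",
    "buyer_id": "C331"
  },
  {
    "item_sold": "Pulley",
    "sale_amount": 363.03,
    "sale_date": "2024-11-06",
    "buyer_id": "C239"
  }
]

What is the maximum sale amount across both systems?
486.08

Reconcile: "total_sale" (store_central) = "sale_amount" (store_east) = sale amount

Maximum in store_central: 486.08
Maximum in store_east: 462.56

Overall maximum: max(486.08, 462.56) = 486.08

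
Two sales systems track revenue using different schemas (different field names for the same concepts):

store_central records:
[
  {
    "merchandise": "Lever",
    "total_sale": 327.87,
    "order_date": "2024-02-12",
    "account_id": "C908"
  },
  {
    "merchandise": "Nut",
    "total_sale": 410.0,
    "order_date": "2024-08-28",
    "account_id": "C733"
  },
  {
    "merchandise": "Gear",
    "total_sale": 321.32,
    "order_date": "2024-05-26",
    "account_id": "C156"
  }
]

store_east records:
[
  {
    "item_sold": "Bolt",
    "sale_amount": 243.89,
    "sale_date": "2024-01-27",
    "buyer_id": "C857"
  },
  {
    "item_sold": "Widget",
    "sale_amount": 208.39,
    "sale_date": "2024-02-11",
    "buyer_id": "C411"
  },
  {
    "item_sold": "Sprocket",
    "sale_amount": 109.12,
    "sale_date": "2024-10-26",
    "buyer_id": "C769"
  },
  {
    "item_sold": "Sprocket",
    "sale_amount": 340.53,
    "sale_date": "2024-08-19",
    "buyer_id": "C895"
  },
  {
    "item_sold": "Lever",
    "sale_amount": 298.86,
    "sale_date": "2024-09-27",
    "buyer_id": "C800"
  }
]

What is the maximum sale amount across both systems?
410.0

Reconcile: "total_sale" (store_central) = "sale_amount" (store_east) = sale amount

Maximum in store_central: 410.0
Maximum in store_east: 340.53

Overall maximum: max(410.0, 340.53) = 410.0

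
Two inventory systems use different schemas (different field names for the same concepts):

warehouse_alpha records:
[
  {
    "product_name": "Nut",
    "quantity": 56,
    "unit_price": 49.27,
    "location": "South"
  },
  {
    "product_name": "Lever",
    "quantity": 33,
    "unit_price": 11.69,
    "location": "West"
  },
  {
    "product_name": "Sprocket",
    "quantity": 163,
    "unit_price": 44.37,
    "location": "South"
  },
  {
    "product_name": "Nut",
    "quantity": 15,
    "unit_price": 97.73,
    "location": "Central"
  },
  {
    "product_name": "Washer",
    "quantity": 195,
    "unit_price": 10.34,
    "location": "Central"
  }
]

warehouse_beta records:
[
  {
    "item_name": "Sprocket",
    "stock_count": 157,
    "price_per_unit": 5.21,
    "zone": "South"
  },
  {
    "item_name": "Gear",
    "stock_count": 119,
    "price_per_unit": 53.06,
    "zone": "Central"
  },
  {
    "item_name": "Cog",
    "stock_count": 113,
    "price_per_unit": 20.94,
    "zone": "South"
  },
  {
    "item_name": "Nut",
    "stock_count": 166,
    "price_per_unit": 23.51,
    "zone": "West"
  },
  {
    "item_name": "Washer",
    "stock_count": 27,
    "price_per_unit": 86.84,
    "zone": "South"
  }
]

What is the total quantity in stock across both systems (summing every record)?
1044

To reconcile these schemas, identify the field holding the quantity in stock in each system:
1. In warehouse_alpha it is "quantity"
2. In warehouse_beta it is "stock_count"

From warehouse_alpha: 56 + 33 + 163 + 15 + 195 = 462
From warehouse_beta: 157 + 119 + 113 + 166 + 27 = 582

Total: 462 + 582 = 1044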